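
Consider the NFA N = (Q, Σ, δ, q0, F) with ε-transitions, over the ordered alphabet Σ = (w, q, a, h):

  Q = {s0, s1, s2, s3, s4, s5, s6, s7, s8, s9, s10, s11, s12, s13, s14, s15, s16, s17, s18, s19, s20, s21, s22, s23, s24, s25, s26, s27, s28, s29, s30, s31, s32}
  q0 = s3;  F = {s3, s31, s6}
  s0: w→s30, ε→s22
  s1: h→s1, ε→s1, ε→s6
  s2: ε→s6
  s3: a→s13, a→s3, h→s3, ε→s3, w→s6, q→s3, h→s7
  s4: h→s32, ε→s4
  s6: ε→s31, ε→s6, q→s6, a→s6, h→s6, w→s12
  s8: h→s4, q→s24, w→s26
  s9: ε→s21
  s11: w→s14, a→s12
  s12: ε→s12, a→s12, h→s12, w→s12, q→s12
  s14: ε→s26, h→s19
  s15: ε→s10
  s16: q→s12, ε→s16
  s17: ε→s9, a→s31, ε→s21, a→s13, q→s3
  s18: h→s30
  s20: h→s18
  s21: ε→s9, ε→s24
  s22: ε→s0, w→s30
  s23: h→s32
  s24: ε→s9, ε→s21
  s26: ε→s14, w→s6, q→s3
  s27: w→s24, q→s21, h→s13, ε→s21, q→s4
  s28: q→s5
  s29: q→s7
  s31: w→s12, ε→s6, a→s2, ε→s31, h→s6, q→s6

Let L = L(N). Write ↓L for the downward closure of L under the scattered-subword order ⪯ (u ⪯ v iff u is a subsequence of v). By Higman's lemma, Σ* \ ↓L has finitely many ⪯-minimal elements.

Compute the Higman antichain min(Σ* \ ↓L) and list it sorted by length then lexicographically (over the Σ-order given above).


|Q|=33, |F|=3, |δ|=67 (24 ε).
min D↑ (3 st, q0=0, F={2}): 0:w→1,q→0,a→0,h→0 1:w→2,q→1,a→1,h→1 2:w→2,q→2,a→2,h→2 (ε-aug+det+¬).
'ww': N↓-sim [7, 4, 1] end={s12} ∉↓L; 2/2 del acc.
1 words, ⪯-incomp.

Antichain: [ww].


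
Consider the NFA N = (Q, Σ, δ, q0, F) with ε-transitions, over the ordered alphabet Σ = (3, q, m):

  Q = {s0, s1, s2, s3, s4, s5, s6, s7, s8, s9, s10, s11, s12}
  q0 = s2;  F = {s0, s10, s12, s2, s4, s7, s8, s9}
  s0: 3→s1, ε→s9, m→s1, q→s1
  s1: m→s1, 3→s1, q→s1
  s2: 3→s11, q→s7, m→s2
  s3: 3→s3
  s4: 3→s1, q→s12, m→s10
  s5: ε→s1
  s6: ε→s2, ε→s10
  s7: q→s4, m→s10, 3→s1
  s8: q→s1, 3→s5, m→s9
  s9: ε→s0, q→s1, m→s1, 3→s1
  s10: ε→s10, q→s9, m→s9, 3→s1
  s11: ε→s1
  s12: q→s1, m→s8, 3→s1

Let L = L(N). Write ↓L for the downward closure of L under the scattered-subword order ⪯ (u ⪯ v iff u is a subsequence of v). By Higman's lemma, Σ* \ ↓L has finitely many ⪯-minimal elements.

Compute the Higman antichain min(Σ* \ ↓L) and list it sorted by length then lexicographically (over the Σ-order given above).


|Q|=13, |F|=8, |δ|=35 (7 ε).
min D↑ (8 st, q0=0, F={1}): 0:3→1,q→2,m→0 1:3→1,q→1,m→1 2:3→1,q→3,m→4 3:3→1,q→5,m→4 4:3→1,q→6,m→6 5:3→1,q→1,m→7 6:3→1,q→1,m→1 7:3→1,q→1,m→6.
'3': |S_i|=[11, 3] end={s1,s11,s5} — reject; 1/1 del acc.
'qqqq': N↓-sim [11, 9, 8, 6, 1] end={s1} ∉↓L; 4/4 single-dels accept.
'qmqq': |S_i|=[11, 9, 6, 3, 1] end={s1} rej; 4/4 single-dels accept.
'qmqm': N↓-sim [11, 9, 6, 3, 1] end={s1} rej; 4/4 deletions ∈↓L.
'qmmq': |S_i|=[11, 9, 6, 3, 1] end={s1} ∉↓L; 4/4 deletions ∈↓L.
'qmmm': |S_i|=[11, 9, 6, 3, 1] end={s1} rej; 4/4 deletions ∈↓L.
6 words, ⪯-incomp.

min(Σ*\↓L) = [3, qqqq, qmqq, qmqm, qmmq, qmmm].


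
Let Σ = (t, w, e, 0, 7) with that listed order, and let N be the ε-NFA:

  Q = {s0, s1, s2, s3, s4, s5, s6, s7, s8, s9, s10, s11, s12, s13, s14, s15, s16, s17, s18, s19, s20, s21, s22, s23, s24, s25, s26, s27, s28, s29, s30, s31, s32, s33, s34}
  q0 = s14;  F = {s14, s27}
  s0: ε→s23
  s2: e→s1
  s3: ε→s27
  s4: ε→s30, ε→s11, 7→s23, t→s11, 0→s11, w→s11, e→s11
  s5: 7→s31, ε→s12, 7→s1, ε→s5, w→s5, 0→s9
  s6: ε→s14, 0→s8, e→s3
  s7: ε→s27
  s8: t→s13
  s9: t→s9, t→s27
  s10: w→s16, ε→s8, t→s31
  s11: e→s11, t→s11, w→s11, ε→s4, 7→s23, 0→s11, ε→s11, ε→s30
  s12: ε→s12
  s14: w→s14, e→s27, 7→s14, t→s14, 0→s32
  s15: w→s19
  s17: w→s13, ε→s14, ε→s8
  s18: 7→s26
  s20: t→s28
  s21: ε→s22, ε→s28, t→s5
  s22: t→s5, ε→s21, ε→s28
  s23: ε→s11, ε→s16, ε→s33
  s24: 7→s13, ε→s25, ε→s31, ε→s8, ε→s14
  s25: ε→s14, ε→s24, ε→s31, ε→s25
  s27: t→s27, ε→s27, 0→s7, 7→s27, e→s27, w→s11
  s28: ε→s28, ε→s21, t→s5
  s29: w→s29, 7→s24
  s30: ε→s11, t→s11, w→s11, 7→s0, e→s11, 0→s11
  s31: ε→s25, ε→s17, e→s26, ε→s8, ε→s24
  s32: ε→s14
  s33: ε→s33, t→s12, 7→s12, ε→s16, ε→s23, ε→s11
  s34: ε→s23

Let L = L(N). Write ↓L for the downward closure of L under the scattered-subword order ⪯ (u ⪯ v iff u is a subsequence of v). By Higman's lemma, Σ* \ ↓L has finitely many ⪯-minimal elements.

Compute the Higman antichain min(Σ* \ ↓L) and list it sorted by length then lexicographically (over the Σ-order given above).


|Q|=35, |F|=2, |δ|=94 (44 ε).
min D↑ (3 st, q0=0, F={2}): 0:t→0,w→0,e→1,0→0,7→0 1:t→1,w→2,e→1,0→1,7→1 2:t→2,w→2,e→2,0→2,7→2.
'ew': run [12, 10, 8] end={s0,s11,s12,s16,s23,s30,s33,s4} rej; 2/2 deletions ∈↓L.
1 obstructions.

Antichain: [ew].


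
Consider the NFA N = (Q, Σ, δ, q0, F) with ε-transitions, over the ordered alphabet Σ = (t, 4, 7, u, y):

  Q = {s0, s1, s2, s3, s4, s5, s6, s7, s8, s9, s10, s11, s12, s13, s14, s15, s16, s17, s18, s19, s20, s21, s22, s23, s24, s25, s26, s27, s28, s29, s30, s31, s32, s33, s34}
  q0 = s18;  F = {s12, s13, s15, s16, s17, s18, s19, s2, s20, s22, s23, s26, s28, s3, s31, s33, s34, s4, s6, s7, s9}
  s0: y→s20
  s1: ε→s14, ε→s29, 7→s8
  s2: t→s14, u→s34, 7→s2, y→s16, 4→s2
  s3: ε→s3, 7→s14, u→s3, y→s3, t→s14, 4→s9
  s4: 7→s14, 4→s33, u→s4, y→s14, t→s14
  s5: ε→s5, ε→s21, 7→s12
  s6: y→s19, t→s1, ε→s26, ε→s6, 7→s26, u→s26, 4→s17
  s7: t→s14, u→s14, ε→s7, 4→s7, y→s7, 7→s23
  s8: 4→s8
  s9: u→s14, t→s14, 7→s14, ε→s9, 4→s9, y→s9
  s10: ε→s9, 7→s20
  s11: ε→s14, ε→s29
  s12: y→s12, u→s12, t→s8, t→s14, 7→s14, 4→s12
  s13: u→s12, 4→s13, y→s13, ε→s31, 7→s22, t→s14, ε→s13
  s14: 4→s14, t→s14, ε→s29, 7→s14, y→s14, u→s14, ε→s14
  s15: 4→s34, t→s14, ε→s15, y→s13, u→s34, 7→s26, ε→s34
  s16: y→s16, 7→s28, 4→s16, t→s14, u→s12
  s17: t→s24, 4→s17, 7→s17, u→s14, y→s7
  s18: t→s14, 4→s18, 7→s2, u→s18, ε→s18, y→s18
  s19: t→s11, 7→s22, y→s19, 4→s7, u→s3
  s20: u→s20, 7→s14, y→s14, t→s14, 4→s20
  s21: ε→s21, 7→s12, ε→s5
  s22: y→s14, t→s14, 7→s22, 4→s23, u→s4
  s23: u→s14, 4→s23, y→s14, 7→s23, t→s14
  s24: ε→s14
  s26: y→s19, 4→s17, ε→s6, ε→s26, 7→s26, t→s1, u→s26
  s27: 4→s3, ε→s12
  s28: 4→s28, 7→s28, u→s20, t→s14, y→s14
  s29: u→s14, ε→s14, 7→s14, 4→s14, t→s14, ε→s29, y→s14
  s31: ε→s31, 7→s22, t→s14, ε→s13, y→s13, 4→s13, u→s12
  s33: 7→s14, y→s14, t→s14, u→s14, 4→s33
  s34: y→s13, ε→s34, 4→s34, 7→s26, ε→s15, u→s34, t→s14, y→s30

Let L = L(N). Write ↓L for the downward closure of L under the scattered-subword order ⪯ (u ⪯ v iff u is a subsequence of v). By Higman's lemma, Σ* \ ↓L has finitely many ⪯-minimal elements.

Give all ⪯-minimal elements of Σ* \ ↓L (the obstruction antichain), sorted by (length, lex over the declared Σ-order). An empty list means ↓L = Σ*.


A = [t, 7y7y, 7yu7, 7u74u].

|Q|=35, |F|=21, |δ|=155 (31 ε).
min D↑ (19 st, q0=0, F={1}): 0:t→1,4→0,7→2,u→0,y→0 1:t→1,4→1,7→1,u→1,y→1 2:t→1,4→2,7→2,u→3,y→4 3:t→1,4→3,7→5,u→3,y→6 4:t→1,4→4,7→7,u→8,y→4 5:t→1,4→9,7→5,u→5,y→10 6:t→1,4→6,7→11,u→8,y→6 7:t→1,4→7,7→7,u→12,y→1 8:t→1,4→8,7→1,u→8,y→8 9:t→1,4→9,7→9,u→1,y→13 10:t→1,4→13,7→11,u→14,y→10 11:t→1,4→15,7→11,u→16,y→1 12:t→1,4→12,7→1,u→12,y→1 13:t→1,4→13,7→15,u→1,y→13 14:t→1,4→17,7→1,u→14,y→14 15:t→1,4→15,7→15,u→1,y→1 16:t→1,4→18,7→1,u→16,y→1 17:t→1,4→17,7→1,u→1,y→17 18:t→1,4→18,7→1,u→1,y→1 (ε-aug+det+¬).
't': N↓-sim [28, 6] end={s1,s11,s14,s24,s29,s8} rej; 1/1 deletions ∈↓L.
'7y7y': N↓-sim [28, 27, 19, 8, 2] end={s14,s29} rej; 4/4 del acc.
'7yu7': |S_i|=[28, 27, 19, 9, 2] end={s14,s29} — reject; 4/4 deletions ∈↓L.
'7u74u': |S_i|=[28, 27, 24, 17, 9, 2] end={s14,s29} rej; 5/5 deletions ∈↓L.
4 words, ⪯-incomp.


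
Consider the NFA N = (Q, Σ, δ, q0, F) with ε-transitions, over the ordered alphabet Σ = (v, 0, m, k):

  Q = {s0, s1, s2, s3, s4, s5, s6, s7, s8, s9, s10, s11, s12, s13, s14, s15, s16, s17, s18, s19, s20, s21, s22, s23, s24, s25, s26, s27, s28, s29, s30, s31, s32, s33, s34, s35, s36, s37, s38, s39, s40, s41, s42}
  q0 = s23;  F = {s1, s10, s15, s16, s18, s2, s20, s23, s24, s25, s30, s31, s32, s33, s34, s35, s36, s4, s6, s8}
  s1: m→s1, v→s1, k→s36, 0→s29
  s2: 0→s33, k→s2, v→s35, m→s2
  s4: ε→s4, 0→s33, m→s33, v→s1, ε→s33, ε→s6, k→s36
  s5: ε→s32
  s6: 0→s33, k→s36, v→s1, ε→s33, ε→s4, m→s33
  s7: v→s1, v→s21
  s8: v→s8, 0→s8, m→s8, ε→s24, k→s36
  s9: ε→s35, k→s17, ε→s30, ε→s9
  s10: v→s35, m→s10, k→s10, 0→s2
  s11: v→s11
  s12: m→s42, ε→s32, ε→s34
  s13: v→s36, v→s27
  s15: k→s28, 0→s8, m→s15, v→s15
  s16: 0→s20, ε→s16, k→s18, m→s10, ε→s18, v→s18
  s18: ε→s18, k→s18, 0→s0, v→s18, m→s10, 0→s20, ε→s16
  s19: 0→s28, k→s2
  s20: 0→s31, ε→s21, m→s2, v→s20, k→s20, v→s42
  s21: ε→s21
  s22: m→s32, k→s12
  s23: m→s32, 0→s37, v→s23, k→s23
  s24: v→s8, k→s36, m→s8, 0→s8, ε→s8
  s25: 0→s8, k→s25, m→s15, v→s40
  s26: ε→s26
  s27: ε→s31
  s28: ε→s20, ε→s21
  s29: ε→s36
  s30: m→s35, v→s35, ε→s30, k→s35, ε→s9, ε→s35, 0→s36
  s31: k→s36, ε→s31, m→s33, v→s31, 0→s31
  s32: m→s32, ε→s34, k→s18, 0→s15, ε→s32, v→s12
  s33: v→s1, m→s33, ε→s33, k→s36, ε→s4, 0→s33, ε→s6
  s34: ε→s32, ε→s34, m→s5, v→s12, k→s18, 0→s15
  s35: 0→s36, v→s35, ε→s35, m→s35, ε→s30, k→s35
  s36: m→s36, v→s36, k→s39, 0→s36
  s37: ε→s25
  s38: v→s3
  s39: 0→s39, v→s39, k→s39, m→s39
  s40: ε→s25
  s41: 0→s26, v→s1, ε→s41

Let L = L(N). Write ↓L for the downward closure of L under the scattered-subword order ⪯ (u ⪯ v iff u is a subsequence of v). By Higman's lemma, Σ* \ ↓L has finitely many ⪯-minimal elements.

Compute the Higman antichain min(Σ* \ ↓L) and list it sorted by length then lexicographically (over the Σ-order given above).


|Q|=43, |F|=20, |δ|=140 (40 ε).
min D↑ (15 st, q0=0, F={9}): 0:v→0,0→1,m→2,k→0 1:v→1,0→3,m→4,k→1 2:v→2,0→4,m→2,k→5 3:v→3,0→3,m→3,k→6 4:v→4,0→3,m→4,k→7 5:v→5,0→7,m→8,k→5 6:v→6,0→6,m→6,k→9 7:v→7,0→10,m→11,k→7 8:v→12,0→11,m→8,k→8 9:v→9,0→9,m→9,k→9 10:v→10,0→10,m→13,k→6 11:v→12,0→13,m→11,k→11 12:v→12,0→6,m→12,k→12 13:v→14,0→13,m→13,k→6 14:v→14,0→6,m→14,k→6 (ε-aug+det+¬).
'00kk': |S_i|=[32, 24, 10, 2, 1] end={s39} — reject; 4/4 deletions ∈↓L.
'mkmv0k': |S_i|=[32, 28, 21, 13, 8, 3, 1] end={s39} ∉↓L; 6/6 del acc.
2 minimals (antichain).

Antichain: [00kk, mkmv0k].


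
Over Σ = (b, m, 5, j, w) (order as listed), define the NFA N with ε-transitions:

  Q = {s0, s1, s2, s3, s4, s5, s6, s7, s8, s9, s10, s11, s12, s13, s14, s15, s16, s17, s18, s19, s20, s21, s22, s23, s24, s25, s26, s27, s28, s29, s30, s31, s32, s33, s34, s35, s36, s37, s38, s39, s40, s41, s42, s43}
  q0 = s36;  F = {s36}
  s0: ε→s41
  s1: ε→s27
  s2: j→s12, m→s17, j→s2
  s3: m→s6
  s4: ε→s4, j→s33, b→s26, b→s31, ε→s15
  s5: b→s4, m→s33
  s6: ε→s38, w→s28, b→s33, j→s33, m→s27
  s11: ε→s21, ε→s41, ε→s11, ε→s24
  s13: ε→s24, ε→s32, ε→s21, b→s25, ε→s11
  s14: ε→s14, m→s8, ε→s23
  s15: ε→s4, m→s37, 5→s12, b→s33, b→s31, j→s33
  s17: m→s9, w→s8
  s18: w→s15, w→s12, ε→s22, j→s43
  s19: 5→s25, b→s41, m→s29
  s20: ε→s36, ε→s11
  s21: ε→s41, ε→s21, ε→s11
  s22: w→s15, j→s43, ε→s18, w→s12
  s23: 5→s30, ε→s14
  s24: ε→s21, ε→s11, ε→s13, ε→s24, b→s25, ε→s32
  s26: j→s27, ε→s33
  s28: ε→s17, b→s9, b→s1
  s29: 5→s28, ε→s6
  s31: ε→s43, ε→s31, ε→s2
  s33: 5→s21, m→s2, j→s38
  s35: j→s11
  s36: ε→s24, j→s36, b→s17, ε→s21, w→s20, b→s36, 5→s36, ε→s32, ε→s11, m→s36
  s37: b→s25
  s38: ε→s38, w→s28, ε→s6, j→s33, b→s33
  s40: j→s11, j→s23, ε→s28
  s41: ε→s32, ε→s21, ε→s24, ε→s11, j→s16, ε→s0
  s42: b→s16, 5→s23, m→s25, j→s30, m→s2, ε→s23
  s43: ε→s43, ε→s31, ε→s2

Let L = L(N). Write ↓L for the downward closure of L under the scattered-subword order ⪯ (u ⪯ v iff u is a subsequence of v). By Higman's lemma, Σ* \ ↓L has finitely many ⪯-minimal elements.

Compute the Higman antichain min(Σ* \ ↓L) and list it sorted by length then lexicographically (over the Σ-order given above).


|Q|=44, |F|=1, |δ|=110 (51 ε).
min D↑ (1 st, q0=0, F={}): 0:b→0,m→0,5→0,j→0,w→0.
L(D↑) = ∅ ⇒ ↓L = Σ*.

A = [].


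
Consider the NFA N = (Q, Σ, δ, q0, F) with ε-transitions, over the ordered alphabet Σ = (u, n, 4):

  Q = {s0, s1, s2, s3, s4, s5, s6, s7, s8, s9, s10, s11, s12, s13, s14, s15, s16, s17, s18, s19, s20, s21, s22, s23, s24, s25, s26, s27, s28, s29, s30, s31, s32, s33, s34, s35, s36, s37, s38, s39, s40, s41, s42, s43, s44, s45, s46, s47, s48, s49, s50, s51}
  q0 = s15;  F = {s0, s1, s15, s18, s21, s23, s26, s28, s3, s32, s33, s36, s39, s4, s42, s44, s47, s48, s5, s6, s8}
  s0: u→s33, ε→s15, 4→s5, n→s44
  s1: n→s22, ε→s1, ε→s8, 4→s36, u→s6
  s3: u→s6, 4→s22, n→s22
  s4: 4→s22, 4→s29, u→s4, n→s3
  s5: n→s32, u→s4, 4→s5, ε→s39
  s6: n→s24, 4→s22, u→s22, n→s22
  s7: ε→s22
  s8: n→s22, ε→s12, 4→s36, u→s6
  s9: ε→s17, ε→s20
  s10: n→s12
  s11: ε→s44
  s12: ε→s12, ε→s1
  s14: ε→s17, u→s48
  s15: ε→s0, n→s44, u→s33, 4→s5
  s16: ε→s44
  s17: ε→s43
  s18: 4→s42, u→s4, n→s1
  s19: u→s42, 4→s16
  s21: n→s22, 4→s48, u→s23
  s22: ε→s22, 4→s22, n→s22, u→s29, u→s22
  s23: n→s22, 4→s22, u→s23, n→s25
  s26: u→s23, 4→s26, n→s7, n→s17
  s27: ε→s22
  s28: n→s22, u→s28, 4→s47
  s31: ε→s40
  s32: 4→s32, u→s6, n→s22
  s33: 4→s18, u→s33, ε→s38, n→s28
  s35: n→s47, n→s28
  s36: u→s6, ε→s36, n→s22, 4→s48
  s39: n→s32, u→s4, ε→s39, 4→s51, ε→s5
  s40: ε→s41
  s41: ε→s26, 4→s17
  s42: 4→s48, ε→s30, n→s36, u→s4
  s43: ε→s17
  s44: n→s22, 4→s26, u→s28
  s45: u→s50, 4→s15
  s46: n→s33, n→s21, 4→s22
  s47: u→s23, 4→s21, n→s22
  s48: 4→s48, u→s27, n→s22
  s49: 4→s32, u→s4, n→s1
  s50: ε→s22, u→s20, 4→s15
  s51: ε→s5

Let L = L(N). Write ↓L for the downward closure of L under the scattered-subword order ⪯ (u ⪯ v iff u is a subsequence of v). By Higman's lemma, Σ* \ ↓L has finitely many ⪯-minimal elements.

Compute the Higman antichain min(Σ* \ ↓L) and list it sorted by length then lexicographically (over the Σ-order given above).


Antichain: [nn, 4u4, 4nuu, u444u, u444n].

|Q|=52, |F|=21, |δ|=116 (28 ε).
min D↑ (19 st, q0=0, F={6}): 0:u→1,n→2,4→3 1:u→1,n→4,4→5 2:u→4,n→6,4→7 3:u→8,n→9,4→3 4:u→4,n→6,4→10 5:u→8,n→11,4→12 6:u→6,n→6,4→6 7:u→13,n→6,4→7 8:u→8,n→14,4→6 9:u→15,n→6,4→9 10:u→13,n→6,4→16 11:u→15,n→6,4→17 12:u→8,n→17,4→18 13:u→13,n→6,4→6 14:u→15,n→6,4→6 15:u→6,n→6,4→6 16:u→13,n→6,4→18 17:u→15,n→6,4→18 18:u→6,n→6,4→18 (ε-aug+det+¬).
'nn': run [33, 22, 7] end={s17,s22,s24,s25,s29,s43,s7} rej; 2/2 single-dels accept.
'4u4': N↓-sim [33, 27, 9, 2] end={s22,s29} rej; 3/3 single-dels accept.
'4nuu': |S_i|=[33, 27, 16, 5, 2] end={s22,s29} rej; 4/4 del acc.
'u444u': run [33, 22, 19, 14, 4, 3] end={s22,s27,s29} — reject; 5/5 single-dels accept.
'u444n': |S_i|=[33, 22, 19, 14, 4, 2] end={s22,s29} — reject; 5/5 single-dels accept.
5 obstructions.


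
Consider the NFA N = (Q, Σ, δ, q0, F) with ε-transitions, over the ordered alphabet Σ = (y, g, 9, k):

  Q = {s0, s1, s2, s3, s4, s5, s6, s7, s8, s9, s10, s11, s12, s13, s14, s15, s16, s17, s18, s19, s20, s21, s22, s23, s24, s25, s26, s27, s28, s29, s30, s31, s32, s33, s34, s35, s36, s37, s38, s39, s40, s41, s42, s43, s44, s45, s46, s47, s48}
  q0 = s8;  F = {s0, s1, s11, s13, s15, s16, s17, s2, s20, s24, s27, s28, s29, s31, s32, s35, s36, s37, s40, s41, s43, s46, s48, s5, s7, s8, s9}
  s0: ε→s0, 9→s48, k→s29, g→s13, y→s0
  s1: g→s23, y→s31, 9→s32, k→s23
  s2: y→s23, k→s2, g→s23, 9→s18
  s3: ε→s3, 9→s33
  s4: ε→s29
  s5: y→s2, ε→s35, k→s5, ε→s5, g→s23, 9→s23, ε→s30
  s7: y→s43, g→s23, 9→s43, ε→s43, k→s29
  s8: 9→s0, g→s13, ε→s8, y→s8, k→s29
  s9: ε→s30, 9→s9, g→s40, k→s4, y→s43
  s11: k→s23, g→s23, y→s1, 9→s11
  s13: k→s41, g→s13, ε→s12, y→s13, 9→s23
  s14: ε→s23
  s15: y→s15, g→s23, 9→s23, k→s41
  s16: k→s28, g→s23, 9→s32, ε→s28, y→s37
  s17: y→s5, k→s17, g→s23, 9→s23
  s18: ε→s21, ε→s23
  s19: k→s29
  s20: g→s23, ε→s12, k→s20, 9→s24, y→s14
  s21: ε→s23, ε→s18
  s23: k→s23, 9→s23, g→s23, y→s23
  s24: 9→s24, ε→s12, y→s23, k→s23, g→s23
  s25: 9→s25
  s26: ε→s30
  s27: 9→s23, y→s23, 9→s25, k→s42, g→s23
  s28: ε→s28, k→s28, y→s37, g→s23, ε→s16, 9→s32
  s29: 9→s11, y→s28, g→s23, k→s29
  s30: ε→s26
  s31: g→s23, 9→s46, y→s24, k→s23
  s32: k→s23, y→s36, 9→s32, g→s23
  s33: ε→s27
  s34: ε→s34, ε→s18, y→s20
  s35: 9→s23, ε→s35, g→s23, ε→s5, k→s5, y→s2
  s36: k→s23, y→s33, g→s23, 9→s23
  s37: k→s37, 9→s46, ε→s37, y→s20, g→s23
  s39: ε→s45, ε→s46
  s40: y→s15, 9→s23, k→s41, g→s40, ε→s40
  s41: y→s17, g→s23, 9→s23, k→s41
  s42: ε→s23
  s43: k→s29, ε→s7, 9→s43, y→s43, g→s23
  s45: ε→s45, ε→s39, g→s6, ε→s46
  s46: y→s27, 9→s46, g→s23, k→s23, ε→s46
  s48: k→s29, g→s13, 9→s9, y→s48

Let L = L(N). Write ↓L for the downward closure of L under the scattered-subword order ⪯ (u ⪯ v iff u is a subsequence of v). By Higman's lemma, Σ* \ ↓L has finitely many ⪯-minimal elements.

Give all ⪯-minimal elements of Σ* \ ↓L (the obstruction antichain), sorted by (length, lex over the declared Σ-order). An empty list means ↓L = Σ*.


|Q|=49, |F|=27, |δ|=155 (37 ε).
min D↑ (25 st, q0=0, F={4}): 0:y→0,g→1,9→2,k→3 1:y→1,g→1,9→4,k→5 2:y→2,g→1,9→6,k→3 3:y→7,g→4,9→8,k→3 4:y→4,g→4,9→4,k→4 5:y→9,g→4,9→4,k→5 6:y→6,g→1,9→10,k→3 7:y→11,g→4,9→12,k→7 8:y→13,g→4,9→8,k→4 9:y→14,g→4,9→4,k→9 10:y→15,g→16,9→10,k→3 11:y→17,g→4,9→18,k→11 12:y→19,g→4,9→12,k→4 13:y→20,g→4,9→12,k→4 14:y→21,g→4,9→4,k→14 15:y→15,g→4,9→15,k→3 16:y→22,g→16,9→4,k→5 17:y→4,g→4,9→23,k→17 18:y→24,g→4,9→18,k→4 19:y→24,g→4,9→4,k→4 20:y→23,g→4,9→18,k→4 21:y→4,g→4,9→4,k→21 22:y→22,g→4,9→4,k→5 23:y→4,g→4,9→23,k→4 24:y→4,g→4,9→4,k→4 [Hopcroft].
'g9': N↓-sim [38, 14, 3] end={s18,s21,s23} ∉↓L; 2/2 deletions ∈↓L.
'kg': |S_i|=[38, 29, 1] end={s23} — reject; 2/2 single-dels accept.
'k9k': |S_i|=[38, 29, 15, 2] end={s23,s42} ∉↓L; 3/3 single-dels accept.
'999yg': run [38, 37, 36, 34, 31, 1] end={s23} — reject; 5/5 single-dels accept.
'kyyyy': |S_i|=[38, 29, 25, 20, 12, 2] end={s14,s23} ∉↓L; 5/5 single-dels accept.
'ky9y9': run [38, 29, 25, 12, 6, 2] end={s23,s25} ∉↓L; 5/5 deletions ∈↓L.
6 minimals (antichain).

A = [g9, kg, k9k, 999yg, kyyyy, ky9y9].


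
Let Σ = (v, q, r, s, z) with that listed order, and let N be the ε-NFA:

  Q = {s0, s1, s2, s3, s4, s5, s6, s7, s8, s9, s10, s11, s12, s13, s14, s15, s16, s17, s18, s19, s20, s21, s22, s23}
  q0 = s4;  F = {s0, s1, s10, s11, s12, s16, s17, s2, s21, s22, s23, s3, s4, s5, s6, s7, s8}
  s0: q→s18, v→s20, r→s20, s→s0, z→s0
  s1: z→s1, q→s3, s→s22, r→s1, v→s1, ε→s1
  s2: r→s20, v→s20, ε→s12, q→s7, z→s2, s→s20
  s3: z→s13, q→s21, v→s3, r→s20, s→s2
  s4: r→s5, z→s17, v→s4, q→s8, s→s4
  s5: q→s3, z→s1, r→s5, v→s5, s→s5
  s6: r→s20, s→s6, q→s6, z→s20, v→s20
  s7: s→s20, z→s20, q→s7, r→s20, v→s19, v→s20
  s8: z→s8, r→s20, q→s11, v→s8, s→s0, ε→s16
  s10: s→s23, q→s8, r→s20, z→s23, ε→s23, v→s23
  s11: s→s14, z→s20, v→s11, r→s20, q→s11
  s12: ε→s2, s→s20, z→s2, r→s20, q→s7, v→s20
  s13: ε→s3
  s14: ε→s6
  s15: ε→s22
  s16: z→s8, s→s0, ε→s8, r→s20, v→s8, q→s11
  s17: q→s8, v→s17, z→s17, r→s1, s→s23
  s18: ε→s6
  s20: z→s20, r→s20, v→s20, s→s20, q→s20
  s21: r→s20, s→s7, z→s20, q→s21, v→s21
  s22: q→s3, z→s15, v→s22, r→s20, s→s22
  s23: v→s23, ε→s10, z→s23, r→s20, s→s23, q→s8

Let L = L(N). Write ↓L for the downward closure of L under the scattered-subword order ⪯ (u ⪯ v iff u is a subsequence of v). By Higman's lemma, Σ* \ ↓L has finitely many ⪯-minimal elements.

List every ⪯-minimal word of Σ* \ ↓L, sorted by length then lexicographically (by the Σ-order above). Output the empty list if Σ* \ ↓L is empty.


A = [qr, qqz, qsv, zsr, rqss].

|Q|=24, |F|=17, |δ|=102 (11 ε).
min D↑ (15 st, q0=0, F={5}): 0:v→0,q→1,r→2,s→0,z→3 1:v→1,q→4,r→5,s→6,z→1 2:v→2,q→7,r→2,s→2,z→8 3:v→3,q→1,r→8,s→9,z→3 4:v→4,q→4,r→5,s→10,z→5 5:v→5,q→5,r→5,s→5,z→5 6:v→5,q→10,r→5,s→6,z→6 7:v→7,q→11,r→5,s→12,z→7 8:v→8,q→7,r→8,s→13,z→8 9:v→9,q→1,r→5,s→9,z→9 10:v→5,q→10,r→5,s→10,z→5 11:v→11,q→11,r→5,s→14,z→5 12:v→5,q→14,r→5,s→5,z→12 13:v→13,q→7,r→5,s→13,z→13 14:v→5,q→14,r→5,s→5,z→5 [Hopcroft].
'qr': run [23, 15, 1] end={s20} rej; 2/2 single-dels accept.
'qqz': N↓-sim [23, 15, 8, 1] end={s20} ∉↓L; 3/3 del acc.
'qsv': run [23, 15, 9, 2] end={s19,s20} ∉↓L; 3/3 del acc.
'zsr': N↓-sim [23, 21, 19, 1] end={s20} — reject; 3/3 single-dels accept.
'rqss': run [23, 12, 8, 5, 1] end={s20} — reject; 4/4 single-dels accept.
5 words, ⪯-incomp.


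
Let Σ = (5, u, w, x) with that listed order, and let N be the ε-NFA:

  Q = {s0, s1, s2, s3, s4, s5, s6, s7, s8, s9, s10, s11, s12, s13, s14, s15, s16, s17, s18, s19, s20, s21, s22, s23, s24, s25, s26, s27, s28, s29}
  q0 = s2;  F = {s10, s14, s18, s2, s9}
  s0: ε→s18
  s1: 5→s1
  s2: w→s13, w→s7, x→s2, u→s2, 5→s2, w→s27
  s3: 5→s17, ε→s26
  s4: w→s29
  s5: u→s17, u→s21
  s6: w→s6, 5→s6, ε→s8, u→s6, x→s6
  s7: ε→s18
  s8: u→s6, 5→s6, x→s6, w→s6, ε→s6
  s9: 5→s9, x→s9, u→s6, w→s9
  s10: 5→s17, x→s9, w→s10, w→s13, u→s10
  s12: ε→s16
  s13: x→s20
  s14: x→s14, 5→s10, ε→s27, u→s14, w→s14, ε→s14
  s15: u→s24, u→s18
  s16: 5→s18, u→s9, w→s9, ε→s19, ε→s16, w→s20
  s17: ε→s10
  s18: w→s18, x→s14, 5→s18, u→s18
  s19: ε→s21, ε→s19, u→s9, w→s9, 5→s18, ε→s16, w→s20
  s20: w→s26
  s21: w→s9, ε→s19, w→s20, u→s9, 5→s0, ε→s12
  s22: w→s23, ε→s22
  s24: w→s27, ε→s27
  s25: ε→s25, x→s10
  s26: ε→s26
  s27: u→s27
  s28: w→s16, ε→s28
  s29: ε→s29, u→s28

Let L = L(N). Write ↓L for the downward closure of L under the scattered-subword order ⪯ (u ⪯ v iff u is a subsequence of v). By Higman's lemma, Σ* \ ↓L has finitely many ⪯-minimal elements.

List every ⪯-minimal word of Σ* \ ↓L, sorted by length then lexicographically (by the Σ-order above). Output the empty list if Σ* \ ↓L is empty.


Antichain: [wx5xu].

|Q|=30, |F|=5, |δ|=80 (22 ε).
min D↑ (6 st, q0=0, F={5}): 0:5→0,u→0,w→1,x→0 1:5→1,u→1,w→1,x→2 2:5→3,u→2,w→2,x→2 3:5→3,u→3,w→3,x→4 4:5→4,u→5,w→4,x→4 5:5→5,u→5,w→5,x→5.
'wx5xu': |S_i|=[13, 12, 10, 8, 5, 2] end={s6,s8} — reject; 5/5 single-dels accept.
1 words, ⪯-incomp.


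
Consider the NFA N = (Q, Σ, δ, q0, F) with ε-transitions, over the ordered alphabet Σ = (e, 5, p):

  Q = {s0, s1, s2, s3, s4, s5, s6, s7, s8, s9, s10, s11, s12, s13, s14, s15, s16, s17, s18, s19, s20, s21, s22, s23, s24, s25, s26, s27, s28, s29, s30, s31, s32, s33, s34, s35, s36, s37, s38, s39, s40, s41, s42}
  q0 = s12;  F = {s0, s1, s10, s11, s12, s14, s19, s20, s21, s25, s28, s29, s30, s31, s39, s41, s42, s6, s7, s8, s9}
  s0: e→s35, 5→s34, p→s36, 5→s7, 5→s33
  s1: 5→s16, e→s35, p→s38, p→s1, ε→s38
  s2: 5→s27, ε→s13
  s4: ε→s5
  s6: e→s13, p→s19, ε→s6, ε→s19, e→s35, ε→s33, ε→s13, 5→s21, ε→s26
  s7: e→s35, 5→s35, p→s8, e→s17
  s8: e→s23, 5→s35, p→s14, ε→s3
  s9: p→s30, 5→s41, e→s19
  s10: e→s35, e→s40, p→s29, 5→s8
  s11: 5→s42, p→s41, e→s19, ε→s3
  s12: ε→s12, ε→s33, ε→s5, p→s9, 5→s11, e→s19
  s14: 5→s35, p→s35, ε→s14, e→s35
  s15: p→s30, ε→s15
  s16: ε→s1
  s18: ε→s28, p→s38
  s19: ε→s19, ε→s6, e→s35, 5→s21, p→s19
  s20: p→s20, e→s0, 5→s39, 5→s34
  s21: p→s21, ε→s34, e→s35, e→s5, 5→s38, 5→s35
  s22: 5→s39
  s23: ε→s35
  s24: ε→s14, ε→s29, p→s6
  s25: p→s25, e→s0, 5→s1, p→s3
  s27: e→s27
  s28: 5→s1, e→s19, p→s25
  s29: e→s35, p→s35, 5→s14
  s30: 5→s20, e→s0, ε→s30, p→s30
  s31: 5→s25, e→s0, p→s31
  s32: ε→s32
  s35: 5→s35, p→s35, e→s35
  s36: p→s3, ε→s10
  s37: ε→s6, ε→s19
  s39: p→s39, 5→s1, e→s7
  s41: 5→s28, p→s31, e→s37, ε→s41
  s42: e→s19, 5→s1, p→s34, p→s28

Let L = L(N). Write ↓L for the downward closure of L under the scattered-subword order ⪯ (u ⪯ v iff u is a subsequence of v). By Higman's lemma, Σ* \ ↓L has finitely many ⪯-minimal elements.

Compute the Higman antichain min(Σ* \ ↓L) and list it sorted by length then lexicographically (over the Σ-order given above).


min(Σ*\↓L) = [ee, e55, 555e, ppeppp, pp55e5].

|Q|=43, |F|=21, |δ|=113 (29 ε).
min D↑ (21 st, q0=0, F={4}): 0:e→1,5→2,p→3 1:e→4,5→5,p→1 2:e→1,5→6,p→7 3:e→1,5→7,p→8 4:e→4,5→4,p→4 5:e→4,5→4,p→5 6:e→1,5→9,p→10 7:e→1,5→10,p→11 8:e→12,5→13,p→8 9:e→4,5→9,p→9 10:e→1,5→9,p→14 11:e→12,5→14,p→11 12:e→4,5→15,p→16 13:e→12,5→17,p→13 14:e→12,5→9,p→14 15:e→4,5→4,p→18 16:e→4,5→18,p→19 17:e→15,5→9,p→17 18:e→4,5→4,p→20 19:e→4,5→20,p→4 20:e→4,5→4,p→4 (ε-aug+det+¬).
'ee': run [35, 22, 6] end={s13,s17,s23,s35,s40,s5} rej; 2/2 single-dels accept.
'e55': |S_i|=[35, 22, 12, 2] end={s35,s38} ∉↓L; 3/3 single-dels accept.
'555e': run [35, 32, 27, 14, 4] end={s17,s23,s35,s5} ∉↓L; 4/4 deletions ∈↓L.
'ppeppp': N↓-sim [35, 32, 28, 16, 9, 4, 1] end={s35} — reject; 6/6 deletions ∈↓L.
'pp55e5': run [35, 32, 28, 22, 13, 7, 1] end={s35} — reject; 6/6 deletions ∈↓L.
5 obstructions.


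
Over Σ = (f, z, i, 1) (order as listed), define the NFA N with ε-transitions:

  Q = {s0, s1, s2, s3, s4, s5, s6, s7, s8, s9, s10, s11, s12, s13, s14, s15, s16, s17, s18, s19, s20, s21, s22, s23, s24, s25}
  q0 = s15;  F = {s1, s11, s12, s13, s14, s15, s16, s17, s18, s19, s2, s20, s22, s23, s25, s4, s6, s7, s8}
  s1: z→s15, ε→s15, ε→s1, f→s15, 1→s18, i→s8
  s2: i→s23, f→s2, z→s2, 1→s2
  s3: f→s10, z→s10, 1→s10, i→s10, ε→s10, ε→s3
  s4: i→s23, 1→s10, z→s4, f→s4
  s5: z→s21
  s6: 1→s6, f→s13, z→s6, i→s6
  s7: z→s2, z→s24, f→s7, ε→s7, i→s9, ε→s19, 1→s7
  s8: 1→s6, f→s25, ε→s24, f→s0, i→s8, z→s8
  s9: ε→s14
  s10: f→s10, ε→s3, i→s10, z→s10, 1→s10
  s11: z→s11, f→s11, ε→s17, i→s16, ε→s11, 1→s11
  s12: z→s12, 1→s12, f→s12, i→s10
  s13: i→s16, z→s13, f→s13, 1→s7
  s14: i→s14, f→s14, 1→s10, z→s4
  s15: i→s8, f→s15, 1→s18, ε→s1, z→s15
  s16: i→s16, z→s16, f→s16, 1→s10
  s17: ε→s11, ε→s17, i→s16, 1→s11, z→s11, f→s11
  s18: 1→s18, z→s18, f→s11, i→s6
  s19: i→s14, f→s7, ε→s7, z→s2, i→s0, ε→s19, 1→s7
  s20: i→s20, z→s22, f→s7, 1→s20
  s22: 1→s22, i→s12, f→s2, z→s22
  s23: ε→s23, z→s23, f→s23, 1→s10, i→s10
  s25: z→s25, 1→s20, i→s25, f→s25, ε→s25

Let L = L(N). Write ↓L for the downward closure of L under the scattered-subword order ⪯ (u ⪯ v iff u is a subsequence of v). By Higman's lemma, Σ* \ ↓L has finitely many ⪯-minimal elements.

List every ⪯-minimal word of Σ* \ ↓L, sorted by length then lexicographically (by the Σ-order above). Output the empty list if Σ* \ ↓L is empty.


|Q|=26, |F|=19, |δ|=106 (18 ε).
min D↑ (17 st, q0=0, F={11}): 0:f→0,z→0,i→1,1→2 1:f→3,z→1,i→1,1→4 2:f→5,z→2,i→4,1→2 3:f→3,z→3,i→3,1→6 4:f→7,z→4,i→4,1→4 5:f→5,z→5,i→8,1→5 6:f→9,z→10,i→6,1→6 7:f→7,z→7,i→8,1→9 8:f→8,z→8,i→8,1→11 9:f→9,z→12,i→13,1→9 10:f→12,z→10,i→14,1→10 11:f→11,z→11,i→11,1→11 12:f→12,z→12,i→15,1→12 13:f→13,z→16,i→13,1→11 14:f→14,z→14,i→11,1→14 15:f→15,z→15,i→11,1→11 16:f→16,z→16,i→15,1→11 (ε-aug+det+¬).
'1fi1': |S_i|=[24, 20, 16, 8, 2] end={s10,s3} — reject; 4/4 deletions ∈↓L.
'if1zii': |S_i|=[24, 19, 17, 14, 8, 4, 2] end={s10,s3} ∉↓L; 6/6 single-dels accept.
2 words, ⪯-incomp.

A = [1fi1, if1zii].


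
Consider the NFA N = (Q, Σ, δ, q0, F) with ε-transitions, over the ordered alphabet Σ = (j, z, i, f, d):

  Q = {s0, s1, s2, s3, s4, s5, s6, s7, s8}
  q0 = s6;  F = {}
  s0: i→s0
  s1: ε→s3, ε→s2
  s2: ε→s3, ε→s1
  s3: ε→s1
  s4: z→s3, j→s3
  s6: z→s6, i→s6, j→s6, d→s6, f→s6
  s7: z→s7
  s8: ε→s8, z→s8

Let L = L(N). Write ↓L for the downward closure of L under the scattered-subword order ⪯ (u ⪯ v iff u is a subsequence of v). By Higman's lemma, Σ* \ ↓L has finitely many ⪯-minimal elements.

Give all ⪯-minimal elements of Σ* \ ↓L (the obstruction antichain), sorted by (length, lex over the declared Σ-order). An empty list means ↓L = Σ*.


|Q|=9, |F|=0, |δ|=16 (6 ε).
min D↑ (1 st, q0=0, F={0}): 0:j→0,z→0,i→0,f→0,d→0 [Hopcroft].
ε ∈ L(D↑) ⇒ ↓L = ∅.

min(Σ*\↓L) = [ε].


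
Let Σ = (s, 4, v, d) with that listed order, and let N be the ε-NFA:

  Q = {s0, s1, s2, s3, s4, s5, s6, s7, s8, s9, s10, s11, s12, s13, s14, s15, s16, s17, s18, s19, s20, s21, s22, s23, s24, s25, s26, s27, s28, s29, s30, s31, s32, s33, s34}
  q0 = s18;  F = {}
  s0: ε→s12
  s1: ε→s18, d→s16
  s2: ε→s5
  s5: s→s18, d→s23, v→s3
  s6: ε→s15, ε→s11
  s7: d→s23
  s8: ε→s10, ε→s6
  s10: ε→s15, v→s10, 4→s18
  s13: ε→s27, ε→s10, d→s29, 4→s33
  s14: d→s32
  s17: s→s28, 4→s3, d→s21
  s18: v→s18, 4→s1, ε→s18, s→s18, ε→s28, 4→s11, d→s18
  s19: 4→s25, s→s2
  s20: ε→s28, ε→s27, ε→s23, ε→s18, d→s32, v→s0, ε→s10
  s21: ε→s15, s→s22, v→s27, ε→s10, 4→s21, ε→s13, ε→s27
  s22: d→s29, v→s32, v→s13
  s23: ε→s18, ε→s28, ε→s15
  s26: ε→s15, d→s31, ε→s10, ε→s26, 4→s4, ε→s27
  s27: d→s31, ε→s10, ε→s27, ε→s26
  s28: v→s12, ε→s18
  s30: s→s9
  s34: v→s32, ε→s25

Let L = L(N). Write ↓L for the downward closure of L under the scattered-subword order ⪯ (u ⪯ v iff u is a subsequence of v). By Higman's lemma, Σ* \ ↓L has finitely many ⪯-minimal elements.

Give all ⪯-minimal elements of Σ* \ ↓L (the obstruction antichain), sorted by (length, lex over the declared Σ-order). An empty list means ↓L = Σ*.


A = [ε].

|Q|=35, |F|=0, |δ|=67 (33 ε).
min D↑ (1 st, q0=0, F={0}): 0:s→0,4→0,v→0,d→0 [Hopcroft].
ε ∈ L(D↑) — L = ∅.


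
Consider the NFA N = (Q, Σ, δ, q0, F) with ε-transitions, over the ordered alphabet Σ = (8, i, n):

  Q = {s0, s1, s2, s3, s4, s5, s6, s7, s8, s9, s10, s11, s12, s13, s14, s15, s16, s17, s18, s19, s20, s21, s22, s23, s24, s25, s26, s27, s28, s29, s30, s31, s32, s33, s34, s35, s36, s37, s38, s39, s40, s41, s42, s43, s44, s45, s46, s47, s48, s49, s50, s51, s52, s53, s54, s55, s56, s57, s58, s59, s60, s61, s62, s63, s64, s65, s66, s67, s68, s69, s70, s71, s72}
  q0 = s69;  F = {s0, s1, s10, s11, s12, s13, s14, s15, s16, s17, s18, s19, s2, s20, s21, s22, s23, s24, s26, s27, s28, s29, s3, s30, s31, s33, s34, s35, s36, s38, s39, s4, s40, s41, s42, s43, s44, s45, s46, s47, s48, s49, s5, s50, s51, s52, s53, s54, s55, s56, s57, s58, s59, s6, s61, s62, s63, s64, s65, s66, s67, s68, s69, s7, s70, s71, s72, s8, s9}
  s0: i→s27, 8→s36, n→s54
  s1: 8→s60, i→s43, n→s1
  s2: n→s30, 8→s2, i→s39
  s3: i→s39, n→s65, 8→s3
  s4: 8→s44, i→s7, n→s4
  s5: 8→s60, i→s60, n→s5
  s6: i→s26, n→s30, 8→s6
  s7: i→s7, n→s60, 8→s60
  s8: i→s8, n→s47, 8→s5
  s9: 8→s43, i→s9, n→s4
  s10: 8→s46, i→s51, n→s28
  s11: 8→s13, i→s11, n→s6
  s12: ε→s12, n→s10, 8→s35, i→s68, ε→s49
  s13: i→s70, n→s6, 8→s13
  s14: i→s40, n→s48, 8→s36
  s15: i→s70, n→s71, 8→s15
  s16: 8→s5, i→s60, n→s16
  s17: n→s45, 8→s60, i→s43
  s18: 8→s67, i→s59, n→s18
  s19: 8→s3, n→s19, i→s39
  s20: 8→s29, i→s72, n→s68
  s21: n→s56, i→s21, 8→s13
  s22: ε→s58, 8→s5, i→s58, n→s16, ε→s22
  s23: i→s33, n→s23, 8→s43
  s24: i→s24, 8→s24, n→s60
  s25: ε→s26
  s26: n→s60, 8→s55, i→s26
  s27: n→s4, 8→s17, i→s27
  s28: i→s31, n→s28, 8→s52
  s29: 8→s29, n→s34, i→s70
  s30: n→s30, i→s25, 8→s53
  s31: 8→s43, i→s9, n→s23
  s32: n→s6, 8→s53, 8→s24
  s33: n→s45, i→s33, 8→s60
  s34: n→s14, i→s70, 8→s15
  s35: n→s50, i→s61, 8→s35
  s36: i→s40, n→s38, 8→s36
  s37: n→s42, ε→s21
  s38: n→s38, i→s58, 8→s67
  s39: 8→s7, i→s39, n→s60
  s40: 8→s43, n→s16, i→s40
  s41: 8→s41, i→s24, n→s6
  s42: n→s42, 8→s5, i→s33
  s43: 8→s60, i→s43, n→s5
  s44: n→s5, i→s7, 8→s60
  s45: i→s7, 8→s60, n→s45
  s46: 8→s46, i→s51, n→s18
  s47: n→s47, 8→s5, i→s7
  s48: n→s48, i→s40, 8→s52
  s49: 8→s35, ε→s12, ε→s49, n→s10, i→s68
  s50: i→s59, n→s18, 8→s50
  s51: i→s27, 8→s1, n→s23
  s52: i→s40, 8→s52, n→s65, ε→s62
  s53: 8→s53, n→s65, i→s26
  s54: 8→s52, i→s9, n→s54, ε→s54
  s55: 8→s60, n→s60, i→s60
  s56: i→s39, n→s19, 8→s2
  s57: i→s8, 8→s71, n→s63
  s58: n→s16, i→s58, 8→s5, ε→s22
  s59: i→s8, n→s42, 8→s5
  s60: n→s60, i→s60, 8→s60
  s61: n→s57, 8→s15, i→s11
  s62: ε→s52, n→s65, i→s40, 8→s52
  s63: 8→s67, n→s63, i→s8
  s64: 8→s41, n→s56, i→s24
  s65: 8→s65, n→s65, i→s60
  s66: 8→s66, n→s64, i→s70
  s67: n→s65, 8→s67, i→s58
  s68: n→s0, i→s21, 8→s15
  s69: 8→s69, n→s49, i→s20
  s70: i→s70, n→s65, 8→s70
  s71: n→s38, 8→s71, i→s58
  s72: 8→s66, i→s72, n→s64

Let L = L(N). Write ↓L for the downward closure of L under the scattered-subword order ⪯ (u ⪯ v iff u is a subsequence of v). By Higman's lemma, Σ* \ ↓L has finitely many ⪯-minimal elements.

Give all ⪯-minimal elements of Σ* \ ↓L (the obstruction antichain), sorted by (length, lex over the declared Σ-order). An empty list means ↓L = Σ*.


|Q|=73, |F|=69, |δ|=226 (12 ε).
min D↑ (67 st, q0=0, F={38}): 0:8→0,i→1,n→2 1:8→3,i→4,n→5 2:8→6,i→5,n→7 3:8→3,i→8,n→9 4:8→10,i→4,n→11 5:8→12,i→13,n→14 6:8→6,i→15,n→16 7:8→17,i→18,n→19 8:8→8,i→8,n→20 9:8→12,i→8,n→21 10:8→10,i→8,n→11 11:8→22,i→23,n→24 12:8→12,i→8,n→25 13:8→26,i→13,n→24 14:8→27,i→28,n→29 15:8→12,i→30,n→31 16:8→16,i→32,n→33 17:8→17,i→18,n→33 18:8→34,i→28,n→35 19:8→36,i→37,n→19 20:8→20,i→38,n→20 21:8→27,i→39,n→40 22:8→22,i→23,n→41 23:8→23,i→23,n→38 24:8→42,i→43,n→44 25:8→25,i→45,n→46 26:8→26,i→8,n→41 27:8→27,i→39,n→46 28:8→47,i→28,n→48 29:8→36,i→49,n→29 30:8→26,i→30,n→41 31:8→25,i→50,n→51 32:8→52,i→50,n→53 33:8→54,i→32,n→33 34:8→38,i→55,n→34 35:8→55,i→56,n→35 36:8→36,i→39,n→20 37:8→55,i→49,n→35 38:8→38,i→38,n→38 39:8→55,i→39,n→57 40:8→36,i→39,n→40 41:8→41,i→58,n→59 42:8→42,i→43,n→59 43:8→60,i→43,n→38 44:8→61,i→43,n→44 45:8→52,i→45,n→57 46:8→54,i→45,n→46 47:8→38,i→55,n→62 48:8→63,i→60,n→48 49:8→55,i→49,n→48 50:8→52,i→50,n→64 51:8→54,i→50,n→51 52:8→38,i→38,n→52 53:8→52,i→56,n→53 54:8→54,i→45,n→20 55:8→38,i→55,n→52 56:8→38,i→56,n→62 57:8→52,i→38,n→57 58:8→65,i→58,n→38 59:8→66,i→58,n→59 60:8→38,i→60,n→38 61:8→61,i→43,n→20 62:8→38,i→60,n→62 63:8→38,i→60,n→52 64:8→52,i→60,n→64 65:8→38,i→38,n→38 66:8→66,i→58,n→20 [Hopcroft].
'i8ini': run [71, 62, 41, 15, 4, 1] end={s60} — reject; 5/5 deletions ∈↓L.
'iinin': |S_i|=[71, 62, 38, 23, 7, 1] end={s60} ∉↓L; 5/5 del acc.
'nni88': run [71, 66, 52, 27, 9, 1] end={s60} rej; 5/5 deletions ∈↓L.
'n8ni8i': N↓-sim [71, 66, 50, 31, 16, 3, 1] end={s60} — reject; 6/6 deletions ∈↓L.
'nnini8': run [71, 66, 52, 27, 13, 6, 1] end={s60} — reject; 6/6 single-dels accept.
'nnn8ni': run [71, 66, 52, 38, 18, 4, 1] end={s60} rej; 6/6 del acc.
6 obstructions.

Antichain: [i8ini, iinin, nni88, n8ni8i, nnini8, nnn8ni].


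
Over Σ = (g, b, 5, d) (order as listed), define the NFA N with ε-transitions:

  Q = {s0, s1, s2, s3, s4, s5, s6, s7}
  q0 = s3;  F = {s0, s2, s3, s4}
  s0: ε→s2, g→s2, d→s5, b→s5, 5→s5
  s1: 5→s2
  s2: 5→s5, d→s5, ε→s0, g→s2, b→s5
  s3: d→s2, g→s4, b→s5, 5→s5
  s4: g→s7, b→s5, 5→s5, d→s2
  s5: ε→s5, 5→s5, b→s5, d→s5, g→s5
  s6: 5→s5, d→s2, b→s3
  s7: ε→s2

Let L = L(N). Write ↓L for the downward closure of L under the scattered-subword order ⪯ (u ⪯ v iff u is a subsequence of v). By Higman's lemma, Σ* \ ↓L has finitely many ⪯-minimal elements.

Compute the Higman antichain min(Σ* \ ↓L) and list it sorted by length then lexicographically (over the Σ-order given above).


A = [b, 5, dd, ggd].

|Q|=8, |F|=4, |δ|=28 (4 ε).
min D↑ (4 st, q0=0, F={2}): 0:g→1,b→2,5→2,d→3 1:g→3,b→2,5→2,d→3 2:g→2,b→2,5→2,d→2 3:g→3,b→2,5→2,d→2 [Hopcroft].
'b': run [6, 1] end={s5} ∉↓L; 1/1 del acc.
'5': N↓-sim [6, 1] end={s5} ∉↓L; 1/1 single-dels accept.
'dd': N↓-sim [6, 3, 1] end={s5} ∉↓L; 2/2 deletions ∈↓L.
'ggd': run [6, 5, 4, 1] end={s5} — reject; 3/3 deletions ∈↓L.
4 obstructions.


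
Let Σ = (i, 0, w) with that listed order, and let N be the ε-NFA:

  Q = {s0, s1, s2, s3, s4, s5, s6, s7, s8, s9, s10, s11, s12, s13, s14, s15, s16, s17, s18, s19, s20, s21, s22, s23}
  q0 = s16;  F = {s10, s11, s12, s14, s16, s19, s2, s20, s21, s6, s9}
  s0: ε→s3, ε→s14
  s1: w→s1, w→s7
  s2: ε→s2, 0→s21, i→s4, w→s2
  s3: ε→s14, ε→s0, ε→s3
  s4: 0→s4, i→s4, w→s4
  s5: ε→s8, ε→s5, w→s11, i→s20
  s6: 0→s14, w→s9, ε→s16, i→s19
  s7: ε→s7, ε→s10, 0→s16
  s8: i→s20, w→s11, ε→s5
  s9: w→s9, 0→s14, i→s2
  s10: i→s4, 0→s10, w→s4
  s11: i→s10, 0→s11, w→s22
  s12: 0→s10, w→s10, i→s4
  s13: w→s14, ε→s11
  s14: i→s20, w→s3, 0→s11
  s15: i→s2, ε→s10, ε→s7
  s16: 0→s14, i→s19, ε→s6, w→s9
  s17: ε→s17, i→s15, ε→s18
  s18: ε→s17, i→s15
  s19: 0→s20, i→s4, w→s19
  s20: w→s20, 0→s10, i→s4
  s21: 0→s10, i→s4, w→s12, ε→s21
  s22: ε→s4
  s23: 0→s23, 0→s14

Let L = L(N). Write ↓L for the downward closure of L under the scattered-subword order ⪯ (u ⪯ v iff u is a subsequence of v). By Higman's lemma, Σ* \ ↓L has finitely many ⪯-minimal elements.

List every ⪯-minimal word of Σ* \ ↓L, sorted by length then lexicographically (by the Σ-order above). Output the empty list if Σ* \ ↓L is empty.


|Q|=24, |F|=11, |δ|=70 (21 ε).
min D↑ (11 st, q0=0, F={4}): 0:i→1,0→2,w→3 1:i→4,0→5,w→1 2:i→5,0→6,w→2 3:i→7,0→2,w→3 4:i→4,0→4,w→4 5:i→4,0→8,w→5 6:i→8,0→6,w→4 7:i→4,0→9,w→7 8:i→4,0→8,w→4 9:i→4,0→8,w→10 10:i→4,0→8,w→8.
'ii': run [15, 7, 1] end={s4} — reject; 2/2 deletions ∈↓L.
'00w': N↓-sim [15, 10, 4, 2] end={s22,s4} ∉↓L; 3/3 single-dels accept.
'wi0www': |S_i|=[15, 13, 6, 4, 3, 2, 1] end={s4} ∉↓L; 6/6 del acc.
3 words, ⪯-incomp.

min(Σ*\↓L) = [ii, 00w, wi0www].
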